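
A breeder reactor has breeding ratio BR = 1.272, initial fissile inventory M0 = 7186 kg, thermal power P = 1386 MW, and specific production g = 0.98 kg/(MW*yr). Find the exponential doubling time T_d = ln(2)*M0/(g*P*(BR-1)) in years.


Breeding gain G = BR - 1 = 1.272 - 1 = 0.272
Fissile production rate = g * P * G = 0.98 * 1386 * 0.272 = 369.45216 kg/yr
T_d = ln(2) * M0 / (g * P * G)
T_d = ln(2) * 7186 / 369.45216 = 13.482 yr

13.482


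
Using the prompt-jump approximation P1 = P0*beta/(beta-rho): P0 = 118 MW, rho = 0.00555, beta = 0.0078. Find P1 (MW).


P1/P0 = beta / (beta - rho)
P1/P0 = 0.0078 / (0.0078 - 0.00555) = 3.466667
P1 = 118 * 3.466667 = 409.07 MW

409.07


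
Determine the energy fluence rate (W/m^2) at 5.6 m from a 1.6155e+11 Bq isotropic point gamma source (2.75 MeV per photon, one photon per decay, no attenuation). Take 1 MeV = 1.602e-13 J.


psi = A * E * 1.602e-13 / (4*pi*r^2)
psi = 1.6155e+11 * 2.75 * 1.602e-13 / (4*pi*5.6^2)
psi = 1.8060e-04 W/m^2

1.8060e-04


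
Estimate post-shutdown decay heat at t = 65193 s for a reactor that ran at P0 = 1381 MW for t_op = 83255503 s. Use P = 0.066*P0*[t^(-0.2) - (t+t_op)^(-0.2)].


P/P0 = 0.066 * [t^(-0.2) - (t + t_op)^(-0.2)]
P/P0 = 0.066 * [65193^(-0.2) - (65193 + 83255503)^(-0.2)]
P/P0 = 0.066 * [0.1089331 - 0.02605250] = 0.005470120
P = 1381 * 0.005470120 = 7.5542 MW

7.5542


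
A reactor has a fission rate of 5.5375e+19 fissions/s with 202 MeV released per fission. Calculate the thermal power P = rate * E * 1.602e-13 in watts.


P = fission_rate * E_MeV * 1.602e-13
P = 5.5375e+19 * 202 * 1.602e-13
P = 1.7920e+09 W

1.7920e+09


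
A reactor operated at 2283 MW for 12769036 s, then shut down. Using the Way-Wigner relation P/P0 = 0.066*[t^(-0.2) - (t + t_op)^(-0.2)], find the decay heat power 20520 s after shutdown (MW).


P/P0 = 0.066 * [t^(-0.2) - (t + t_op)^(-0.2)]
P/P0 = 0.066 * [20520^(-0.2) - (20520 + 12769036)^(-0.2)]
P/P0 = 0.066 * [0.1372665 - 0.03789910] = 0.006558248
P = 2283 * 0.006558248 = 14.972 MW

14.972


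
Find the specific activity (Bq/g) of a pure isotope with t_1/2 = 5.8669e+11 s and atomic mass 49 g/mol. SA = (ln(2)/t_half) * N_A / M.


lambda = ln(2) / t_half = ln(2) / 5.8669e+11 = 1.181454e-12 /s
SA = lambda * N_A / M
SA = 1.181454e-12 * 6.022e23 / 49
SA = 1.4520e+10 Bq/g

1.4520e+10


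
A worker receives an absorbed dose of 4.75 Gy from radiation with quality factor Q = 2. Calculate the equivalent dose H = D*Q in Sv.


H = D * Q
H = 4.75 * 2
H = 9.5000 Sv

9.5000


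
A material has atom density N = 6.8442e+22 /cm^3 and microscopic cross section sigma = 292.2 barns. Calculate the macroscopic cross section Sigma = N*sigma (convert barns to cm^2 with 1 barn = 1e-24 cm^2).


Sigma = N * sigma_barns * 1e-24
Sigma = 6.8442e+22 * 292.2 * 1e-24
Sigma = 19.999 /cm

19.999


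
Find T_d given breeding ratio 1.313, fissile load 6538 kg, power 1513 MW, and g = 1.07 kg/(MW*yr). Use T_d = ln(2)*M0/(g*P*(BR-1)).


Breeding gain G = BR - 1 = 1.313 - 1 = 0.313
Fissile production rate = g * P * G = 1.07 * 1513 * 0.313 = 506.71883 kg/yr
T_d = ln(2) * M0 / (g * P * G)
T_d = ln(2) * 6538 / 506.71883 = 8.9434 yr

8.9434


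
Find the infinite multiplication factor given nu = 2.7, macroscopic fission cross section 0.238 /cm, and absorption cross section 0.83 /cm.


k_inf = nu * Sigma_f / Sigma_a
k_inf = 2.7 * 0.238 / 0.83
k_inf = 0.77422

0.77422


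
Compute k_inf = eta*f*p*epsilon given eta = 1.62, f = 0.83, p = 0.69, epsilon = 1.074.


k_inf = eta * f * p * epsilon
k_inf = 1.62 * 0.83 * 0.69 * 1.074
k_inf = 0.99643

0.99643


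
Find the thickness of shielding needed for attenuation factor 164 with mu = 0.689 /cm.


x = ln(factor) / mu
x = ln(164) / 0.689
x = 7.4018 cm

7.4018


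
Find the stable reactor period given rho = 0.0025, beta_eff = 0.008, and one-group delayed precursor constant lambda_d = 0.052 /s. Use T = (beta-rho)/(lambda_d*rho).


T = (beta - rho) / (lambda_d * rho)
T = (0.008 - 0.0025) / (0.052 * 0.0025)
T = 42.308 s

42.308


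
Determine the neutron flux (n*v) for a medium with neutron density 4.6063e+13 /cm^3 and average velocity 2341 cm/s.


phi = n * v
phi = 4.6063e+13 * 2341
phi = 1.0783e+17 /cm^2/s

1.0783e+17


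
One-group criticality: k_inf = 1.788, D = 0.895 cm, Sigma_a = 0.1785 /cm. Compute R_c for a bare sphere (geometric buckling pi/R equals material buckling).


L^2 = D / Sigma_a = 0.895 / 0.1785 = 5.014006 cm^2
B_m^2 = (k_inf - 1) / L^2 = (1.788 - 1) / 5.014006 = 0.1571598 /cm^2
For a bare sphere: B_g = pi/R, so R_c = pi / sqrt(B_m^2)
R_c = pi / sqrt(0.1571598) = 7.9246 cm

7.9246


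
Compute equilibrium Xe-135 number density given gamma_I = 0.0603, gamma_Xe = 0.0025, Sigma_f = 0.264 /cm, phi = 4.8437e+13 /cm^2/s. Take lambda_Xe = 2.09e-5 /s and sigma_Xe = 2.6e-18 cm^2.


Xe_eq = (gamma_I + gamma_Xe) * Sigma_f * phi / (lambda_Xe + sigma_Xe * phi)
Numerator = (0.0603 + 0.0025) * 0.264 * 4.8437e+13 = 8.030467e+11
Denominator = 2.09e-5 + 2.6e-18 * 4.8437e+13 = 1.468362e-04
Xe_eq = 8.030467e+11 / 1.468362e-04 = 5.4690e+15 /cm^3

5.4690e+15


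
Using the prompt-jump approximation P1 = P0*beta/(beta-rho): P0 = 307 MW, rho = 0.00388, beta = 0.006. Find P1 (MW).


P1/P0 = beta / (beta - rho)
P1/P0 = 0.006 / (0.006 - 0.00388) = 2.830189
P1 = 307 * 2.830189 = 868.87 MW

868.87


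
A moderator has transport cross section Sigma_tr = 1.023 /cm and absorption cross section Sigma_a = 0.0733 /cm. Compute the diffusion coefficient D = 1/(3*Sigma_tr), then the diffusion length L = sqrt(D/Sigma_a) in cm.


D = 1 / (3 * Sigma_tr) = 1 / (3 * 1.023) = 0.3258390 cm
L = sqrt(D / Sigma_a)
L = sqrt(0.3258390 / 0.0733)
L = 2.1084 cm

2.1084


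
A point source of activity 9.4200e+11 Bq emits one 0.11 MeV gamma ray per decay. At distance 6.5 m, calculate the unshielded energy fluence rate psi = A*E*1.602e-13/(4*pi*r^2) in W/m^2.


psi = A * E * 1.602e-13 / (4*pi*r^2)
psi = 9.4200e+11 * 0.11 * 1.602e-13 / (4*pi*6.5^2)
psi = 3.1266e-05 W/m^2

3.1266e-05


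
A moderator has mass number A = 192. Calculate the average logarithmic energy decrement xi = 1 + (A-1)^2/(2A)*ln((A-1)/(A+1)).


xi = 1 + (A-1)^2/(2A) * ln((A-1)/(A+1))
xi = 1 + (192-1)^2/(2*192) * ln((192-1)/(192 +1))
xi = 0.010381

0.010381


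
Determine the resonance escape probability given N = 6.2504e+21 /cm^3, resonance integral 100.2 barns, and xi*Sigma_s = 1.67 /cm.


p = exp(-N * I * 1e-24 / (xi*Sigma_s))
p = exp(-6.2504e+21 * 100.2 * 1e-24 / 1.67)
p = 0.68727

0.68727


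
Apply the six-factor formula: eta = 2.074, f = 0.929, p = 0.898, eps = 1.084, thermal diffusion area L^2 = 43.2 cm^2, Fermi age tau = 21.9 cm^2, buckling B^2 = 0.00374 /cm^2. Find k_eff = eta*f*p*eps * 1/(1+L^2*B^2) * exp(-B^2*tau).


k_inf = eta*f*p*eps = 2.074*0.929*0.898*1.084 = 1.875556
P_TNL = 1/(1 + L^2*B^2) = 1/(1 + 43.2*0.00374) = 0.8609053
P_FNL = exp(-B^2*tau) = exp(-0.00374*21.9) = 0.9213586
k_eff = k_inf * P_TNL * P_FNL = 1.875556 * 0.8609053 * 0.9213586
k_eff = 1.4877

1.4877


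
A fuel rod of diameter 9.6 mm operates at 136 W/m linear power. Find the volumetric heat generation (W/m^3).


r = D / 2 / 1000 = 9.6 / 2 / 1000 = 0.0048 m
q''' = q' / (pi * r^2)
q''' = 136 / (pi * 0.0048^2)
q''' = 1.8789e+06 W/m^3

1.8789e+06


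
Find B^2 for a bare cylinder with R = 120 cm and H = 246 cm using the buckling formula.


B^2 = (2.405/R)^2 + (pi/H)^2
B^2 = (2.405/120)^2 + (pi/246)^2
B^2 = 5.6476e-04 /cm^2

5.6476e-04


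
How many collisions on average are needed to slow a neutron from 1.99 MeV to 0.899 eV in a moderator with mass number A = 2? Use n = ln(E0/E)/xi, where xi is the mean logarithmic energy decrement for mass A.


xi = 1 + (A-1)^2/(2A)*ln((A-1)/(A+1)) = 0.7253469 (for A = 2)
n = ln(E0/E) / xi
n = ln(1.99e6 / 0.899) / 0.7253469
n = ln(2.213571e+06) / 0.7253469 = 20.142

20.142


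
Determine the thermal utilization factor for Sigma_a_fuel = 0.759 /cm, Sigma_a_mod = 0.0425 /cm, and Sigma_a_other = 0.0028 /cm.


f = Sigma_a_fuel / (Sigma_a_fuel + Sigma_a_mod + Sigma_a_other)
f = 0.759 / (0.759 + 0.0425 + 0.0028)
f = 0.94368

0.94368


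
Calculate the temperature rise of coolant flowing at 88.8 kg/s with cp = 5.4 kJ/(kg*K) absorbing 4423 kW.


dT = Q / (m_dot * cp)
dT = 4423 / (88.8 * 5.4)
dT = 9.2238 C

9.2238


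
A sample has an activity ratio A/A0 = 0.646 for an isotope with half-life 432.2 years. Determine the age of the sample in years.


lambda = ln(2) / t_half = ln(2) / 432.2 = 0.001603765 /yr
t = -ln(A/A0) / lambda
t = -ln(0.646) / 0.001603765
t = 272.46 yr

272.46


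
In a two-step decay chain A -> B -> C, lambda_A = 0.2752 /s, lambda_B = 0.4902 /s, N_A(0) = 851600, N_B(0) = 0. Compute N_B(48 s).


N_B(t) = lambda_A * N_A0 / (lambda_B - lambda_A) * [exp(-lambda_A*t) - exp(-lambda_B*t)]
exp(-0.2752*48) = 1.832920e-06; exp(-0.4902*48) = 6.042610e-11
N_B = 0.2752 * 851600 / (0.4902 - 0.2752) * (1.832920e-06 - 6.042610e-11)
N_B = 1.9979

1.9979


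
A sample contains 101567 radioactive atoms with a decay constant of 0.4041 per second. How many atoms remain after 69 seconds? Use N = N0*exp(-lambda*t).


N = N0 * exp(-lambda * t)
N = 101567 * exp(-0.4041 * 69)
N = 7.8952e-08

7.8952e-08


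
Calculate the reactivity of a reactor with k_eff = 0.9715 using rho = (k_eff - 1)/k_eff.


rho = (k_eff - 1) / k_eff
rho = (0.9715 - 1) / 0.9715
rho = -0.029336

-0.029336


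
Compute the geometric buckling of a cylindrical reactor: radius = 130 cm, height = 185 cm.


B^2 = (2.405/R)^2 + (pi/H)^2
B^2 = (2.405/130)^2 + (pi/185)^2
B^2 = 6.3062e-04 /cm^2

6.3062e-04


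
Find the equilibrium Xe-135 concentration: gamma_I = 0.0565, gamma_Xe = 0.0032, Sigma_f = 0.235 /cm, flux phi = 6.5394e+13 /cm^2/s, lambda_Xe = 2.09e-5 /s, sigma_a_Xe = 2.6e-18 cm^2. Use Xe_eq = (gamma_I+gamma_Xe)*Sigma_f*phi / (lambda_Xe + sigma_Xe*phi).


Xe_eq = (gamma_I + gamma_Xe) * Sigma_f * phi / (lambda_Xe + sigma_Xe * phi)
Numerator = (0.0565 + 0.0032) * 0.235 * 6.5394e+13 = 9.174451e+11
Denominator = 2.09e-5 + 2.6e-18 * 6.5394e+13 = 1.909244e-04
Xe_eq = 9.174451e+11 / 1.909244e-04 = 4.8053e+15 /cm^3

4.8053e+15


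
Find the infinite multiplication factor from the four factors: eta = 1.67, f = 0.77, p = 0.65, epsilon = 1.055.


k_inf = eta * f * p * epsilon
k_inf = 1.67 * 0.77 * 0.65 * 1.055
k_inf = 0.88181

0.88181


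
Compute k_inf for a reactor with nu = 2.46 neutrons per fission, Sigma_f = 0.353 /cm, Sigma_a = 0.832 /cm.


k_inf = nu * Sigma_f / Sigma_a
k_inf = 2.46 * 0.353 / 0.832
k_inf = 1.0437

1.0437


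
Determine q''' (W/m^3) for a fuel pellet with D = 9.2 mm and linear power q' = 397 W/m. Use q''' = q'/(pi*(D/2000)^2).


r = D / 2 / 1000 = 9.2 / 2 / 1000 = 0.0046 m
q''' = q' / (pi * r^2)
q''' = 397 / (pi * 0.0046^2)
q''' = 5.9721e+06 W/m^3

5.9721e+06


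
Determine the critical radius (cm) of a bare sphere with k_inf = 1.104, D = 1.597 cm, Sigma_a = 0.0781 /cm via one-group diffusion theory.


L^2 = D / Sigma_a = 1.597 / 0.0781 = 20.44814 cm^2
B_m^2 = (k_inf - 1) / L^2 = (1.104 - 1) / 20.44814 = 0.005086037 /cm^2
For a bare sphere: B_g = pi/R, so R_c = pi / sqrt(B_m^2)
R_c = pi / sqrt(0.005086037) = 44.051 cm

44.051


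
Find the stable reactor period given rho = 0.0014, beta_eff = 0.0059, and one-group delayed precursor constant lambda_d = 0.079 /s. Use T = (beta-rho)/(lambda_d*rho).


T = (beta - rho) / (lambda_d * rho)
T = (0.0059 - 0.0014) / (0.079 * 0.0014)
T = 40.687 s

40.687


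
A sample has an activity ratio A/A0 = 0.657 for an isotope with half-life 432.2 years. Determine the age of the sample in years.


lambda = ln(2) / t_half = ln(2) / 432.2 = 0.001603765 /yr
t = -ln(A/A0) / lambda
t = -ln(0.657) / 0.001603765
t = 261.93 yr

261.93


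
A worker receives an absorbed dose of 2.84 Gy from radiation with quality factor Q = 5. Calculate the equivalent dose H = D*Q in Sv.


H = D * Q
H = 2.84 * 5
H = 14.200 Sv

14.200


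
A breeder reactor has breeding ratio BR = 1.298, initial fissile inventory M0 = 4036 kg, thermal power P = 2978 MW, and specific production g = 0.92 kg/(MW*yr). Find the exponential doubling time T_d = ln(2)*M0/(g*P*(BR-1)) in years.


Breeding gain G = BR - 1 = 1.298 - 1 = 0.298
Fissile production rate = g * P * G = 0.92 * 2978 * 0.298 = 816.44848 kg/yr
T_d = ln(2) * M0 / (g * P * G)
T_d = ln(2) * 4036 / 816.44848 = 3.4265 yr

3.4265


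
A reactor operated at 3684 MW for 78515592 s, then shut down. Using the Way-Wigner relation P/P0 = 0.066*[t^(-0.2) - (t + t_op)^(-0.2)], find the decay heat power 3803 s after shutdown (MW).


P/P0 = 0.066 * [t^(-0.2) - (t + t_op)^(-0.2)]
P/P0 = 0.066 * [3803^(-0.2) - (3803 + 78515592)^(-0.2)]
P/P0 = 0.066 * [0.1922980 - 0.02636359] = 0.01095167
P = 3684 * 0.01095167 = 40.346 MW

40.346


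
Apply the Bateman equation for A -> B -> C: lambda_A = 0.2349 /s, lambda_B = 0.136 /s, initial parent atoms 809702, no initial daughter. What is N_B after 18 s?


N_B(t) = lambda_A * N_A0 / (lambda_B - lambda_A) * [exp(-lambda_A*t) - exp(-lambda_B*t)]
exp(-0.2349*18) = 0.01457861; exp(-0.136*18) = 0.08646635
N_B = 0.2349 * 809702 / (0.136 - 0.2349) * (0.01457861 - 0.08646635)
N_B = 138251

138251


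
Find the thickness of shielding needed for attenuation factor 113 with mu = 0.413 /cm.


x = ln(factor) / mu
x = ln(113) / 0.413
x = 11.446 cm

11.446


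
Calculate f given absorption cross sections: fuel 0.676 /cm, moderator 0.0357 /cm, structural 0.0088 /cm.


f = Sigma_a_fuel / (Sigma_a_fuel + Sigma_a_mod + Sigma_a_other)
f = 0.676 / (0.676 + 0.0357 + 0.0088)
f = 0.93824

0.93824


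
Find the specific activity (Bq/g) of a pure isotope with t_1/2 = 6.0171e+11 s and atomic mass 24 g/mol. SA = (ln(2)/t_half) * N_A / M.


lambda = ln(2) / t_half = ln(2) / 6.0171e+11 = 1.151962e-12 /s
SA = lambda * N_A / M
SA = 1.151962e-12 * 6.022e23 / 24
SA = 2.8905e+10 Bq/g

2.8905e+10


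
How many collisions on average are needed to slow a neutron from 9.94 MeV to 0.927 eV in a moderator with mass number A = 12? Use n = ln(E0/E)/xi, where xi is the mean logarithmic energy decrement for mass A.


xi = 1 + (A-1)^2/(2A)*ln((A-1)/(A+1)) = 0.1577690 (for A = 12)
n = ln(E0/E) / xi
n = ln(9.94e6 / 0.927) / 0.1577690
n = ln(1.072276e+07) / 0.1577690 = 102.60

102.60


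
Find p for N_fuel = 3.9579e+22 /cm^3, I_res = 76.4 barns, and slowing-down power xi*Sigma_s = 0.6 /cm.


p = exp(-N * I * 1e-24 / (xi*Sigma_s))
p = exp(-3.9579e+22 * 76.4 * 1e-24 / 0.6)
p = 0.0064755

0.0064755


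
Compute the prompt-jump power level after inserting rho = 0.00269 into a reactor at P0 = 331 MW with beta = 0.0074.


P1/P0 = beta / (beta - rho)
P1/P0 = 0.0074 / (0.0074 - 0.00269) = 1.571125
P1 = 331 * 1.571125 = 520.04 MW

520.04


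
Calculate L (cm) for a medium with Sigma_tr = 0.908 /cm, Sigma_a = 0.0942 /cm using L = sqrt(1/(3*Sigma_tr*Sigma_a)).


D = 1 / (3 * Sigma_tr) = 1 / (3 * 0.908) = 0.3671072 cm
L = sqrt(D / Sigma_a)
L = sqrt(0.3671072 / 0.0942)
L = 1.9741 cm

1.9741


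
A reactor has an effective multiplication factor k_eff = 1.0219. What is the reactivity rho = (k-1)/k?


rho = (k_eff - 1) / k_eff
rho = (1.0219 - 1) / 1.0219
rho = 0.021431

0.021431


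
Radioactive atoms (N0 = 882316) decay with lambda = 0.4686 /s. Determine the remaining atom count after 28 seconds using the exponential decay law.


N = N0 * exp(-lambda * t)
N = 882316 * exp(-0.4686 * 28)
N = 1.7674

1.7674


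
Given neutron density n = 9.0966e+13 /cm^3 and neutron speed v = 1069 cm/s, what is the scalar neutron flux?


phi = n * v
phi = 9.0966e+13 * 1069
phi = 9.7243e+16 /cm^2/s

9.7243e+16


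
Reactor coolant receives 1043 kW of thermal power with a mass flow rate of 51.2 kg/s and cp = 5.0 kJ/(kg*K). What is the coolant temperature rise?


dT = Q / (m_dot * cp)
dT = 1043 / (51.2 * 5.0)
dT = 4.0742 C

4.0742


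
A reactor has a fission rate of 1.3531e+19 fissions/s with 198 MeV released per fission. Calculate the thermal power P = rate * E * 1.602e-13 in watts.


P = fission_rate * E_MeV * 1.602e-13
P = 1.3531e+19 * 198 * 1.602e-13
P = 4.2920e+08 W

4.2920e+08


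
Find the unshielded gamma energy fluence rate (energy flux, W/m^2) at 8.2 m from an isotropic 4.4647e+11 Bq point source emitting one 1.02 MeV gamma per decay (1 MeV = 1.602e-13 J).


psi = A * E * 1.602e-13 / (4*pi*r^2)
psi = 4.4647e+11 * 1.02 * 1.602e-13 / (4*pi*8.2^2)
psi = 8.6341e-05 W/m^2

8.6341e-05


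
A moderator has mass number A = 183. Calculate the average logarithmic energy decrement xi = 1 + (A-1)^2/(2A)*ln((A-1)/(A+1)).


xi = 1 + (A-1)^2/(2A) * ln((A-1)/(A+1))
xi = 1 + (183-1)^2/(2*183) * ln((183-1)/(183 +1))
xi = 0.010889

0.010889


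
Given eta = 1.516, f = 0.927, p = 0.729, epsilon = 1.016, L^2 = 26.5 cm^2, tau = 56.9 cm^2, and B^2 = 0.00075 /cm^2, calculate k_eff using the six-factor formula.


k_inf = eta*f*p*eps = 1.516*0.927*0.729*1.016 = 1.040879
P_TNL = 1/(1 + L^2*B^2) = 1/(1 + 26.5*0.00075) = 0.9805123
P_FNL = exp(-B^2*tau) = exp(-0.00075*56.9) = 0.9582228
k_eff = k_inf * P_TNL * P_FNL = 1.040879 * 0.9805123 * 0.9582228
k_eff = 0.97796

0.97796


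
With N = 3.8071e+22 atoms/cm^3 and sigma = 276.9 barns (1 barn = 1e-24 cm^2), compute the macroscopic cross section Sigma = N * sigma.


Sigma = N * sigma_barns * 1e-24
Sigma = 3.8071e+22 * 276.9 * 1e-24
Sigma = 10.542 /cm

10.542


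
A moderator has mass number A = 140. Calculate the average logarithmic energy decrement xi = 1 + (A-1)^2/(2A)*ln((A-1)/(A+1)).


xi = 1 + (A-1)^2/(2A) * ln((A-1)/(A+1))
xi = 1 + (140-1)^2/(2*140) * ln((140-1)/(140 +1))
xi = 0.014218

0.014218


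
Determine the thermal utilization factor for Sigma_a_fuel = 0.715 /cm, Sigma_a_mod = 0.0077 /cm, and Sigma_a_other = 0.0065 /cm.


f = Sigma_a_fuel / (Sigma_a_fuel + Sigma_a_mod + Sigma_a_other)
f = 0.715 / (0.715 + 0.0077 + 0.0065)
f = 0.98053

0.98053


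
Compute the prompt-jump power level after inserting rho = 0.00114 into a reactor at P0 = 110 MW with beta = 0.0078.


P1/P0 = beta / (beta - rho)
P1/P0 = 0.0078 / (0.0078 - 0.00114) = 1.171171
P1 = 110 * 1.171171 = 128.83 MW

128.83


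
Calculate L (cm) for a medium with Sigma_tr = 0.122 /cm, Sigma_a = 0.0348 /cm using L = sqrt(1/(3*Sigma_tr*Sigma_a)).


D = 1 / (3 * Sigma_tr) = 1 / (3 * 0.122) = 2.732240 cm
L = sqrt(D / Sigma_a)
L = sqrt(2.732240 / 0.0348)
L = 8.8607 cm

8.8607


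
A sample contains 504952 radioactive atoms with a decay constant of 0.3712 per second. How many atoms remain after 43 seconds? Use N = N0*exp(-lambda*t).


N = N0 * exp(-lambda * t)
N = 504952 * exp(-0.3712 * 43)
N = 0.059049

0.059049


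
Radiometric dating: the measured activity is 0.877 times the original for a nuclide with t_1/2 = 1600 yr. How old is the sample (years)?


lambda = ln(2) / t_half = ln(2) / 1600 = 4.332170e-04 /yr
t = -ln(A/A0) / lambda
t = -ln(0.877) / 4.332170e-04
t = 302.96 yr

302.96


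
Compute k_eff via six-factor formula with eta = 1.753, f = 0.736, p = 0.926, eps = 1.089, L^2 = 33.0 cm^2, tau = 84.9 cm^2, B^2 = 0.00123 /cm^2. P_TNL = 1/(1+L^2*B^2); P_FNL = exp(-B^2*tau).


k_inf = eta*f*p*eps = 1.753*0.736*0.926*1.089 = 1.301064
P_TNL = 1/(1 + L^2*B^2) = 1/(1 + 33.0*0.00123) = 0.9609933
P_FNL = exp(-B^2*tau) = exp(-0.00123*84.9) = 0.9008406
k_eff = k_inf * P_TNL * P_FNL = 1.301064 * 0.9609933 * 0.9008406
k_eff = 1.1263

1.1263


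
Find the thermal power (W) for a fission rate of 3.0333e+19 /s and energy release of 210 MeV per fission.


P = fission_rate * E_MeV * 1.602e-13
P = 3.0333e+19 * 210 * 1.602e-13
P = 1.0205e+09 W

1.0205e+09


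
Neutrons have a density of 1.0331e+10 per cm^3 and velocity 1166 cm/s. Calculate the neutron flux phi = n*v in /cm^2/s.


phi = n * v
phi = 1.0331e+10 * 1166
phi = 1.2046e+13 /cm^2/s

1.2046e+13


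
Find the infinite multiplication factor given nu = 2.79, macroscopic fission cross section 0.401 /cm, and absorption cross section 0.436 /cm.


k_inf = nu * Sigma_f / Sigma_a
k_inf = 2.79 * 0.401 / 0.436
k_inf = 2.5660

2.5660


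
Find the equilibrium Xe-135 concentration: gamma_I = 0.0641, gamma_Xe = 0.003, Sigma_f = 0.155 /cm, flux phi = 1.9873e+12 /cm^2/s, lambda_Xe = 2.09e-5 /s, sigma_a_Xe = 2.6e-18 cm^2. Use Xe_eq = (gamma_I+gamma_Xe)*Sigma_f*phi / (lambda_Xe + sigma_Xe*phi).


Xe_eq = (gamma_I + gamma_Xe) * Sigma_f * phi / (lambda_Xe + sigma_Xe * phi)
Numerator = (0.0641 + 0.003) * 0.155 * 1.9873e+12 = 2.066891e+10
Denominator = 2.09e-5 + 2.6e-18 * 1.9873e+12 = 2.606698e-05
Xe_eq = 2.066891e+10 / 2.606698e-05 = 7.9292e+14 /cm^3

7.9292e+14


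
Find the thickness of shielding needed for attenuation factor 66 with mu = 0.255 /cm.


x = ln(factor) / mu
x = ln(66) / 0.255
x = 16.430 cm

16.430


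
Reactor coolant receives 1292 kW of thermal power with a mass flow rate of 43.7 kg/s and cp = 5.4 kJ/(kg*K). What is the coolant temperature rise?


dT = Q / (m_dot * cp)
dT = 1292 / (43.7 * 5.4)
dT = 5.4750 C

5.4750


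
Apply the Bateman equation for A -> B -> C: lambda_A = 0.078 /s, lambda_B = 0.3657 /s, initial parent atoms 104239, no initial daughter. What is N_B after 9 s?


N_B(t) = lambda_A * N_A0 / (lambda_B - lambda_A) * [exp(-lambda_A*t) - exp(-lambda_B*t)]
exp(-0.078*9) = 0.4955931; exp(-0.3657*9) = 0.03720545
N_B = 0.078 * 104239 / (0.3657 - 0.078) * (0.4955931 - 0.03720545)
N_B = 12954

12954


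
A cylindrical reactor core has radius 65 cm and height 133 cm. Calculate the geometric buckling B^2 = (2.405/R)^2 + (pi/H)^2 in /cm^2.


B^2 = (2.405/R)^2 + (pi/H)^2
B^2 = (2.405/65)^2 + (pi/133)^2
B^2 = 0.0019270 /cm^2

0.0019270


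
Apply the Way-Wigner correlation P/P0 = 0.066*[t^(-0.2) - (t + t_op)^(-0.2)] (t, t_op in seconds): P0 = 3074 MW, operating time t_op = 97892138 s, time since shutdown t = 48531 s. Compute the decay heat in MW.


P/P0 = 0.066 * [t^(-0.2) - (t + t_op)^(-0.2)]
P/P0 = 0.066 * [48531^(-0.2) - (48531 + 97892138)^(-0.2)]
P/P0 = 0.066 * [0.1155570 - 0.02522362] = 0.005962003
P = 3074 * 0.005962003 = 18.327 MW

18.327


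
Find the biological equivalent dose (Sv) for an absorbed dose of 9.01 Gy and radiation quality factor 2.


H = D * Q
H = 9.01 * 2
H = 18.020 Sv

18.020


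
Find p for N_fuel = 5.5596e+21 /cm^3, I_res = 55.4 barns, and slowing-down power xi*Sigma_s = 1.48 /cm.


p = exp(-N * I * 1e-24 / (xi*Sigma_s))
p = exp(-5.5596e+21 * 55.4 * 1e-24 / 1.48)
p = 0.81212

0.81212


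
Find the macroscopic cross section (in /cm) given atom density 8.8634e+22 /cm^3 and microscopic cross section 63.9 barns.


Sigma = N * sigma_barns * 1e-24
Sigma = 8.8634e+22 * 63.9 * 1e-24
Sigma = 5.6637 /cm

5.6637


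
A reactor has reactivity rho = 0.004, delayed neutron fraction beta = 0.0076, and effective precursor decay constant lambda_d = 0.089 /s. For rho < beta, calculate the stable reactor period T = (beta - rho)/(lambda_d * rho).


T = (beta - rho) / (lambda_d * rho)
T = (0.0076 - 0.004) / (0.089 * 0.004)
T = 10.112 s

10.112


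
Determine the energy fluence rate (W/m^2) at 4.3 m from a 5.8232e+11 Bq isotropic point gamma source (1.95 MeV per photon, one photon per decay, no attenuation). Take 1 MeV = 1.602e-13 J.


psi = A * E * 1.602e-13 / (4*pi*r^2)
psi = 5.8232e+11 * 1.95 * 1.602e-13 / (4*pi*4.3^2)
psi = 7.8291e-04 W/m^2

7.8291e-04


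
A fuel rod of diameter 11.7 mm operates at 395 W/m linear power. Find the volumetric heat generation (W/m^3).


r = D / 2 / 1000 = 11.7 / 2 / 1000 = 0.00585 m
q''' = q' / (pi * r^2)
q''' = 395 / (pi * 0.00585^2)
q''' = 3.6740e+06 W/m^3

3.6740e+06


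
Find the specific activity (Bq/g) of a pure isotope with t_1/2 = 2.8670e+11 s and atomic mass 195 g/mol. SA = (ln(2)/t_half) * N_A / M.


lambda = ln(2) / t_half = ln(2) / 2.8670e+11 = 2.417674e-12 /s
SA = lambda * N_A / M
SA = 2.417674e-12 * 6.022e23 / 195
SA = 7.4663e+09 Bq/g

7.4663e+09


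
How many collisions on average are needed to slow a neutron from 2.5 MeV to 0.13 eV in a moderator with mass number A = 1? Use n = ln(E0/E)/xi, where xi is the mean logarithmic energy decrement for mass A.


xi = 1 + (A-1)^2/(2A)*ln((A-1)/(A+1)) = 1 (for A = 1)
n = ln(E0/E) / xi
n = ln(2.5e6 / 0.13) / 1
n = ln(1.923077e+07) / 1 = 16.772

16.772


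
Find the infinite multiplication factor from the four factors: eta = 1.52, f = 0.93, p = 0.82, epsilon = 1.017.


k_inf = eta * f * p * epsilon
k_inf = 1.52 * 0.93 * 0.82 * 1.017
k_inf = 1.1789

1.1789


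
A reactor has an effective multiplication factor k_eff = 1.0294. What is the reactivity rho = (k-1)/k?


rho = (k_eff - 1) / k_eff
rho = (1.0294 - 1) / 1.0294
rho = 0.028560

0.028560


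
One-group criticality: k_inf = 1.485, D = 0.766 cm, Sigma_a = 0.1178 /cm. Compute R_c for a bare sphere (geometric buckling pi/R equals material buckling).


L^2 = D / Sigma_a = 0.766 / 0.1178 = 6.502547 cm^2
B_m^2 = (k_inf - 1) / L^2 = (1.485 - 1) / 6.502547 = 0.07458616 /cm^2
For a bare sphere: B_g = pi/R, so R_c = pi / sqrt(B_m^2)
R_c = pi / sqrt(0.07458616) = 11.503 cm

11.503


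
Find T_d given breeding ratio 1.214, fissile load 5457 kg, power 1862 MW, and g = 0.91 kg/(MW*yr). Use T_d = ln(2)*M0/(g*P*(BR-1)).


Breeding gain G = BR - 1 = 1.214 - 1 = 0.214
Fissile production rate = g * P * G = 0.91 * 1862 * 0.214 = 362.60588 kg/yr
T_d = ln(2) * M0 / (g * P * G)
T_d = ln(2) * 5457 / 362.60588 = 10.431 yr

10.431


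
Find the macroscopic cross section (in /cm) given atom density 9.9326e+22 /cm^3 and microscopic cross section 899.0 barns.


Sigma = N * sigma_barns * 1e-24
Sigma = 9.9326e+22 * 899.0 * 1e-24
Sigma = 89.294 /cm

89.294


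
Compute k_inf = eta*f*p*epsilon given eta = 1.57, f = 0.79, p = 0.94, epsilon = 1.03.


k_inf = eta * f * p * epsilon
k_inf = 1.57 * 0.79 * 0.94 * 1.03
k_inf = 1.2009

1.2009


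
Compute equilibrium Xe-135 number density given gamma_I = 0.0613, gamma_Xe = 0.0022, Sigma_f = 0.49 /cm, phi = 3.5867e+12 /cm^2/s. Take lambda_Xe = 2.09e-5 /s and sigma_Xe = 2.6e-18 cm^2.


Xe_eq = (gamma_I + gamma_Xe) * Sigma_f * phi / (lambda_Xe + sigma_Xe * phi)
Numerator = (0.0613 + 0.0022) * 0.49 * 3.5867e+12 = 1.116002e+11
Denominator = 2.09e-5 + 2.6e-18 * 3.5867e+12 = 3.022542e-05
Xe_eq = 1.116002e+11 / 3.022542e-05 = 3.6923e+15 /cm^3

3.6923e+15


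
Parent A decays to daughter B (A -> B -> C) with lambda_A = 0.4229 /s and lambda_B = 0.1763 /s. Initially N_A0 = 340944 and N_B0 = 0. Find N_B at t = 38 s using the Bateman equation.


N_B(t) = lambda_A * N_A0 / (lambda_B - lambda_A) * [exp(-lambda_A*t) - exp(-lambda_B*t)]
exp(-0.4229*38) = 1.049061e-07; exp(-0.1763*38) = 0.001231651
N_B = 0.4229 * 340944 / (0.1763 - 0.4229) * (1.049061e-07 - 0.001231651)
N_B = 720.08

720.08


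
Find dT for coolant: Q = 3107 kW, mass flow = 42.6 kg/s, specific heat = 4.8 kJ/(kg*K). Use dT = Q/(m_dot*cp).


dT = Q / (m_dot * cp)
dT = 3107 / (42.6 * 4.8)
dT = 15.195 C

15.195


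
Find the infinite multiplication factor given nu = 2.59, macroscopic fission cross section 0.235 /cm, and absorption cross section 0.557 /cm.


k_inf = nu * Sigma_f / Sigma_a
k_inf = 2.59 * 0.235 / 0.557
k_inf = 1.0927

1.0927


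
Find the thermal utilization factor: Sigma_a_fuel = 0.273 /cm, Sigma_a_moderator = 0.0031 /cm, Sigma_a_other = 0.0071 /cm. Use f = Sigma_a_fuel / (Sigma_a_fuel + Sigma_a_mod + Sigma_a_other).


f = Sigma_a_fuel / (Sigma_a_fuel + Sigma_a_mod + Sigma_a_other)
f = 0.273 / (0.273 + 0.0031 + 0.0071)
f = 0.96398

0.96398


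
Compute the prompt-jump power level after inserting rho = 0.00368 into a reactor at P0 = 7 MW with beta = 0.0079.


P1/P0 = beta / (beta - rho)
P1/P0 = 0.0079 / (0.0079 - 0.00368) = 1.872038
P1 = 7 * 1.872038 = 13.104 MW

13.104


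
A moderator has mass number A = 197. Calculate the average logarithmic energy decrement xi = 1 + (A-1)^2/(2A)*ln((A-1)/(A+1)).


xi = 1 + (A-1)^2/(2A) * ln((A-1)/(A+1))
xi = 1 + (197-1)^2/(2*197) * ln((197-1)/(197 +1))
xi = 0.010118

0.010118


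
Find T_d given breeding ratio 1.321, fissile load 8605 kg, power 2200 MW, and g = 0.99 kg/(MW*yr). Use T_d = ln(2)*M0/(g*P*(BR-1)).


Breeding gain G = BR - 1 = 1.321 - 1 = 0.321
Fissile production rate = g * P * G = 0.99 * 2200 * 0.321 = 699.138 kg/yr
T_d = ln(2) * M0 / (g * P * G)
T_d = ln(2) * 8605 / 699.138 = 8.5313 yr

8.5313


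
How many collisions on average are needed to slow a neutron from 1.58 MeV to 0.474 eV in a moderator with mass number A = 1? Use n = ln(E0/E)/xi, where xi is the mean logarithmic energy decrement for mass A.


xi = 1 + (A-1)^2/(2A)*ln((A-1)/(A+1)) = 1 (for A = 1)
n = ln(E0/E) / xi
n = ln(1.58e6 / 0.474) / 1
n = ln(3.333333e+06) / 1 = 15.019

15.019


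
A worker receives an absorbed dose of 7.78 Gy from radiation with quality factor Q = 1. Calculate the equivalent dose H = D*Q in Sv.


H = D * Q
H = 7.78 * 1
H = 7.7800 Sv

7.7800


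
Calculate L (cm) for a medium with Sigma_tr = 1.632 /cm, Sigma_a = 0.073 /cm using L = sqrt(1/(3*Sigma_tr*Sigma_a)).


D = 1 / (3 * Sigma_tr) = 1 / (3 * 1.632) = 0.2042484 cm
L = sqrt(D / Sigma_a)
L = sqrt(0.2042484 / 0.073)
L = 1.6727 cm

1.6727


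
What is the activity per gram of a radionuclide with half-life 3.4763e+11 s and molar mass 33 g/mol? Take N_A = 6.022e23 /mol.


lambda = ln(2) / t_half = ln(2) / 3.4763e+11 = 1.993922e-12 /s
SA = lambda * N_A / M
SA = 1.993922e-12 * 6.022e23 / 33
SA = 3.6386e+10 Bq/g

3.6386e+10


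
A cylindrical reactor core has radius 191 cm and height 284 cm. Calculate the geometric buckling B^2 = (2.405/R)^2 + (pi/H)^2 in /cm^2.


B^2 = (2.405/R)^2 + (pi/H)^2
B^2 = (2.405/191)^2 + (pi/284)^2
B^2 = 2.8092e-04 /cm^2

2.8092e-04


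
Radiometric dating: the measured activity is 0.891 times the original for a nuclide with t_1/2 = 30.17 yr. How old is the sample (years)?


lambda = ln(2) / t_half = ln(2) / 30.17 = 0.02297472 /yr
t = -ln(A/A0) / lambda
t = -ln(0.891) / 0.02297472
t = 5.0234 yr

5.0234


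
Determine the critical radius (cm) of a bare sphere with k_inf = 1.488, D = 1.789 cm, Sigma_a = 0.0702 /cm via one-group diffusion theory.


L^2 = D / Sigma_a = 1.789 / 0.0702 = 25.48433 cm^2
B_m^2 = (k_inf - 1) / L^2 = (1.488 - 1) / 25.48433 = 0.01914902 /cm^2
For a bare sphere: B_g = pi/R, so R_c = pi / sqrt(B_m^2)
R_c = pi / sqrt(0.01914902) = 22.703 cm

22.703


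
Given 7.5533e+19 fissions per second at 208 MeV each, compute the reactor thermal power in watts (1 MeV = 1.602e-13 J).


P = fission_rate * E_MeV * 1.602e-13
P = 7.5533e+19 * 208 * 1.602e-13
P = 2.5169e+09 W

2.5169e+09


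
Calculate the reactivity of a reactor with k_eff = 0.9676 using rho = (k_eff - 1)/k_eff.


rho = (k_eff - 1) / k_eff
rho = (0.9676 - 1) / 0.9676
rho = -0.033485

-0.033485


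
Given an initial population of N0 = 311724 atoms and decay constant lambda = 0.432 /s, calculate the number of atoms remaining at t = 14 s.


N = N0 * exp(-lambda * t)
N = 311724 * exp(-0.432 * 14)
N = 736.47

736.47


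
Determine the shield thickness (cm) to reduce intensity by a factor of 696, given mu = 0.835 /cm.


x = ln(factor) / mu
x = ln(696) / 0.835
x = 7.8387 cm

7.8387


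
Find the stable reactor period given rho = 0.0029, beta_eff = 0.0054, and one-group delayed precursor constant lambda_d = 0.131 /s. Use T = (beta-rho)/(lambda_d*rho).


T = (beta - rho) / (lambda_d * rho)
T = (0.0054 - 0.0029) / (0.131 * 0.0029)
T = 6.5807 s

6.5807


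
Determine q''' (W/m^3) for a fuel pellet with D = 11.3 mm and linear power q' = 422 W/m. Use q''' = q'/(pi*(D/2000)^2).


r = D / 2 / 1000 = 11.3 / 2 / 1000 = 0.00565 m
q''' = q' / (pi * r^2)
q''' = 422 / (pi * 0.00565^2)
q''' = 4.2079e+06 W/m^3

4.2079e+06


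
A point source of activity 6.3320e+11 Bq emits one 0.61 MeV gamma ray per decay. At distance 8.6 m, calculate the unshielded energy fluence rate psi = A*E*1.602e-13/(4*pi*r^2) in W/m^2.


psi = A * E * 1.602e-13 / (4*pi*r^2)
psi = 6.3320e+11 * 0.61 * 1.602e-13 / (4*pi*8.6^2)
psi = 6.6577e-05 W/m^2

6.6577e-05


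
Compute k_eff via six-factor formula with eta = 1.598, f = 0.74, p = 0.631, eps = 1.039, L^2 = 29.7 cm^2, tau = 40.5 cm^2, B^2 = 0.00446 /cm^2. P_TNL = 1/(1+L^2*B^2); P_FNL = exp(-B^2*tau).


k_inf = eta*f*p*eps = 1.598*0.74*0.631*1.039 = 0.7752708
P_TNL = 1/(1 + L^2*B^2) = 1/(1 + 29.7*0.00446) = 0.8830318
P_FNL = exp(-B^2*tau) = exp(-0.00446*40.5) = 0.8347442
k_eff = k_inf * P_TNL * P_FNL = 0.7752708 * 0.8830318 * 0.8347442
k_eff = 0.57146

0.57146


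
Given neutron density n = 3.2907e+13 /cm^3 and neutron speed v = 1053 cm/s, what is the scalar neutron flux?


phi = n * v
phi = 3.2907e+13 * 1053
phi = 3.4651e+16 /cm^2/s

3.4651e+16


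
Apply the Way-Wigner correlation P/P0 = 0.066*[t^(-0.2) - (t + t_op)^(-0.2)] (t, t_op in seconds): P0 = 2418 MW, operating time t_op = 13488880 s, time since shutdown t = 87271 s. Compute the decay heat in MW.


P/P0 = 0.066 * [t^(-0.2) - (t + t_op)^(-0.2)]
P/P0 = 0.066 * [87271^(-0.2) - (87271 + 13488880)^(-0.2)]
P/P0 = 0.066 * [0.1027605 - 0.03744938] = 0.004310534
P = 2418 * 0.004310534 = 10.423 MW

10.423


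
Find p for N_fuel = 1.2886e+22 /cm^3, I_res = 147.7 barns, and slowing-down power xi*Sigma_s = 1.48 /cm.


p = exp(-N * I * 1e-24 / (xi*Sigma_s))
p = exp(-1.2886e+22 * 147.7 * 1e-24 / 1.48)
p = 0.27638

0.27638


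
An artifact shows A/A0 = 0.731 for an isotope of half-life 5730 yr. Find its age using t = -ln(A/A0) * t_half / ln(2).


lambda = ln(2) / t_half = ln(2) / 5730 = 1.209681e-04 /yr
t = -ln(A/A0) / lambda
t = -ln(0.731) / 1.209681e-04
t = 2590.3 yr

2590.3


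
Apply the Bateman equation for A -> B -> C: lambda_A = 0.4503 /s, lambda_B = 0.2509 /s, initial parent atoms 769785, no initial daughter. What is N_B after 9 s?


N_B(t) = lambda_A * N_A0 / (lambda_B - lambda_A) * [exp(-lambda_A*t) - exp(-lambda_B*t)]
exp(-0.4503*9) = 0.01737540; exp(-0.2509*9) = 0.1045489
N_B = 0.4503 * 769785 / (0.2509 - 0.4503) * (0.01737540 - 0.1045489)
N_B = 151541

151541


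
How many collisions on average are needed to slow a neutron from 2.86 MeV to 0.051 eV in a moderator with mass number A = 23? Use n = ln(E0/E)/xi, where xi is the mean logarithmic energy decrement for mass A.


xi = 1 + (A-1)^2/(2A)*ln((A-1)/(A+1)) = 0.08448899 (for A = 23)
n = ln(E0/E) / xi
n = ln(2.86e6 / 0.051) / 0.08448899
n = ln(5.607843e+07) / 0.08448899 = 211.18

211.18


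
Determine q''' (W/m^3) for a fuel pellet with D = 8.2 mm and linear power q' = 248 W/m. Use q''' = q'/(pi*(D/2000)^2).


r = D / 2 / 1000 = 8.2 / 2 / 1000 = 0.0041 m
q''' = q' / (pi * r^2)
q''' = 248 / (pi * 0.0041^2)
q''' = 4.6961e+06 W/m^3

4.6961e+06


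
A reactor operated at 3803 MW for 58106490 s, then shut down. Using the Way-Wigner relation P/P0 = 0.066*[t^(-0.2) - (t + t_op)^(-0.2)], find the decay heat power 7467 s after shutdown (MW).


P/P0 = 0.066 * [t^(-0.2) - (t + t_op)^(-0.2)]
P/P0 = 0.066 * [7467^(-0.2) - (7467 + 58106490)^(-0.2)]
P/P0 = 0.066 * [0.1680238 - 0.02799909] = 0.009241631
P = 3803 * 0.009241631 = 35.146 MW

35.146


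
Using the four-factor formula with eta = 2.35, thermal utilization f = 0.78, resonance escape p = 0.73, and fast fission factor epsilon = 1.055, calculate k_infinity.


k_inf = eta * f * p * epsilon
k_inf = 2.35 * 0.78 * 0.73 * 1.055
k_inf = 1.4117

1.4117


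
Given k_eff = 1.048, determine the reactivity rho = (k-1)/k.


rho = (k_eff - 1) / k_eff
rho = (1.048 - 1) / 1.048
rho = 0.045802

0.045802


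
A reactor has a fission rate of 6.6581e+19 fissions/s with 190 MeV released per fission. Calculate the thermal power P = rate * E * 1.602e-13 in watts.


P = fission_rate * E_MeV * 1.602e-13
P = 6.6581e+19 * 190 * 1.602e-13
P = 2.0266e+09 W

2.0266e+09


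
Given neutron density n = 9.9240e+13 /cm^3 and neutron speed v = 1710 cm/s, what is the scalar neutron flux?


phi = n * v
phi = 9.9240e+13 * 1710
phi = 1.6970e+17 /cm^2/s

1.6970e+17


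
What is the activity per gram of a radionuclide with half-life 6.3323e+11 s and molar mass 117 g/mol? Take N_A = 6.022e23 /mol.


lambda = ln(2) / t_half = ln(2) / 6.3323e+11 = 1.094622e-12 /s
SA = lambda * N_A / M
SA = 1.094622e-12 * 6.022e23 / 117
SA = 5.6340e+09 Bq/g

5.6340e+09


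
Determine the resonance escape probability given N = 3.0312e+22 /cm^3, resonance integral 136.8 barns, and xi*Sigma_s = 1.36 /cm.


p = exp(-N * I * 1e-24 / (xi*Sigma_s))
p = exp(-3.0312e+22 * 136.8 * 1e-24 / 1.36)
p = 0.047405

0.047405


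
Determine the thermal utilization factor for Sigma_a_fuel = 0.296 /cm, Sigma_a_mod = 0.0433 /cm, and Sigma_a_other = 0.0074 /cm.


f = Sigma_a_fuel / (Sigma_a_fuel + Sigma_a_mod + Sigma_a_other)
f = 0.296 / (0.296 + 0.0433 + 0.0074)
f = 0.85376

0.85376


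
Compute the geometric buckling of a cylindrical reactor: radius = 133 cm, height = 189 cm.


B^2 = (2.405/R)^2 + (pi/H)^2
B^2 = (2.405/133)^2 + (pi/189)^2
B^2 = 6.0328e-04 /cm^2

6.0328e-04


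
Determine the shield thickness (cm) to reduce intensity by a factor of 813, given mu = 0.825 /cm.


x = ln(factor) / mu
x = ln(813) / 0.825
x = 8.1221 cm

8.1221


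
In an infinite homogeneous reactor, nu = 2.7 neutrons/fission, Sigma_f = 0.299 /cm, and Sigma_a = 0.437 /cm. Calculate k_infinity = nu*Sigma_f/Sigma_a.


k_inf = nu * Sigma_f / Sigma_a
k_inf = 2.7 * 0.299 / 0.437
k_inf = 1.8474

1.8474


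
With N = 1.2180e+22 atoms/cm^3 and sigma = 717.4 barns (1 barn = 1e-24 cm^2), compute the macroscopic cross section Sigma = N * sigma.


Sigma = N * sigma_barns * 1e-24
Sigma = 1.2180e+22 * 717.4 * 1e-24
Sigma = 8.7379 /cm

8.7379


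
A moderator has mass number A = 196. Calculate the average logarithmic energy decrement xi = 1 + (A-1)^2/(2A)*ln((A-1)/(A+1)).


xi = 1 + (A-1)^2/(2A) * ln((A-1)/(A+1))
xi = 1 + (196-1)^2/(2*196) * ln((196-1)/(196 +1))
xi = 0.010169

0.010169


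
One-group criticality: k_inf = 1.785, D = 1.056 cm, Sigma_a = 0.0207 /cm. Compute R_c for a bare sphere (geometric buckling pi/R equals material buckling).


L^2 = D / Sigma_a = 1.056 / 0.0207 = 51.01449 cm^2
B_m^2 = (k_inf - 1) / L^2 = (1.785 - 1) / 51.01449 = 0.01538778 /cm^2
For a bare sphere: B_g = pi/R, so R_c = pi / sqrt(B_m^2)
R_c = pi / sqrt(0.01538778) = 25.326 cm

25.326


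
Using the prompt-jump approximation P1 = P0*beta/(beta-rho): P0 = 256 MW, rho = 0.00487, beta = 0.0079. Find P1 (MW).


P1/P0 = beta / (beta - rho)
P1/P0 = 0.0079 / (0.0079 - 0.00487) = 2.607261
P1 = 256 * 2.607261 = 667.46 MW

667.46


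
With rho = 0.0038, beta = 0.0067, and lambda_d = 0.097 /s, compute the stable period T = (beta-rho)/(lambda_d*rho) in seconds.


T = (beta - rho) / (lambda_d * rho)
T = (0.0067 - 0.0038) / (0.097 * 0.0038)
T = 7.8676 s

7.8676


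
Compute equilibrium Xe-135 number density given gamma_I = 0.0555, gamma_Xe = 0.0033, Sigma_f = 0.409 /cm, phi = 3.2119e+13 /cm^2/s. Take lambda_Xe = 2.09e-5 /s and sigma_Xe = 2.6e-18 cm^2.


Xe_eq = (gamma_I + gamma_Xe) * Sigma_f * phi / (lambda_Xe + sigma_Xe * phi)
Numerator = (0.0555 + 0.0033) * 0.409 * 3.2119e+13 = 7.724363e+11
Denominator = 2.09e-5 + 2.6e-18 * 3.2119e+13 = 1.044094e-04
Xe_eq = 7.724363e+11 / 1.044094e-04 = 7.3981e+15 /cm^3

7.3981e+15


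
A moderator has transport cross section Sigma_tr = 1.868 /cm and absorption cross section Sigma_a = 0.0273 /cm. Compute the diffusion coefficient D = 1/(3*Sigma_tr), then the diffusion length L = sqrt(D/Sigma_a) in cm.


D = 1 / (3 * Sigma_tr) = 1 / (3 * 1.868) = 0.1784440 cm
L = sqrt(D / Sigma_a)
L = sqrt(0.1784440 / 0.0273)
L = 2.5566 cm

2.5566


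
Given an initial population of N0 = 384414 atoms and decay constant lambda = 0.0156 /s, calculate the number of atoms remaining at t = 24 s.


N = N0 * exp(-lambda * t)
N = 384414 * exp(-0.0156 * 24)
N = 264362

264362


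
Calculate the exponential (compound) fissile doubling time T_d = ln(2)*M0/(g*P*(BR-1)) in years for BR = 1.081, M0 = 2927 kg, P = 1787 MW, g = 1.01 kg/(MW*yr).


Breeding gain G = BR - 1 = 1.081 - 1 = 0.081
Fissile production rate = g * P * G = 1.01 * 1787 * 0.081 = 146.19447 kg/yr
T_d = ln(2) * M0 / (g * P * G)
T_d = ln(2) * 2927 / 146.19447 = 13.878 yr

13.878
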